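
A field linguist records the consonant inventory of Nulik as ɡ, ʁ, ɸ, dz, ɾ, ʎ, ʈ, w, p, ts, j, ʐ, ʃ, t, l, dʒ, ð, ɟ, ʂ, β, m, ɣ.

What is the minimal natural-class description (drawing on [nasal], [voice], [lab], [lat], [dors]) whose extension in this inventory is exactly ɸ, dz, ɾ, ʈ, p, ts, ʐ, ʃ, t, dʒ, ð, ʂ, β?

Every target segment is [-nasal], [-lateral], [-dorsal]; each remaining inventory member fails at least one of these. Each conjunct is needed — [-lateral, -dorsal] alone would also admit /m/; [-nasal, -dorsal] alone would also admit /l/; [-nasal, -lateral] alone would also admit /ɡ, ʁ, w, j, …/ — and no other combination of two listed features has exactly this extension, so three is the minimum.

[-nasal, -lat, -dors]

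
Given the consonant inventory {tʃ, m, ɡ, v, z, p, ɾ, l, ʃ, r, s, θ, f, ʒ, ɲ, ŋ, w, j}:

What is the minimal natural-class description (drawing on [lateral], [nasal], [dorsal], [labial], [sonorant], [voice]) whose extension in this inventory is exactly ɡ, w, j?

[−nasal, +dorsal]

/ɡ, w, j/ are all [−nasal], [+dorsal], and no other segment in the inventory matches both values. Dropping any one of them over-generates: [+dorsal] alone would also admit /ɲ, ŋ/; [−nasal] alone would also admit /tʃ, v, z, p, …/. No other single listed feature picks out exactly this set either, so fewer than two features will not do.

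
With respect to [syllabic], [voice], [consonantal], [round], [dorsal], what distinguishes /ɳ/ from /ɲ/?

/ɳ/ (retroflex nasal) and /ɲ/ (palatal nasal) agree on [-syllabic], [+voice], [+consonantal], [-round]. They differ on [dorsal] (/ɳ/ [-], /ɲ/ [+]).

[dorsal]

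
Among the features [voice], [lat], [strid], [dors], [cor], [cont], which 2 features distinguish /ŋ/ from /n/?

/ŋ/ is the velar nasal and /n/ is the alveolar nasal. Both are [+voice], [−lateral], [−strident], [−continuant]. /ŋ/ is [−coronal] while /n/ is [+coronal]; /ŋ/ is [+dorsal] while /n/ is [−dorsal], so the distinguishing features are [coronal], [dorsal].

[coronal], [dorsal]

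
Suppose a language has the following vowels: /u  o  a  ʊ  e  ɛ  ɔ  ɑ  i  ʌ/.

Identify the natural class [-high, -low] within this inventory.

Checking each segment against [-high], [-low]: /o/ (mid back rounded tense vowel), /e/ (mid front unrounded tense vowel), /ɛ/ (mid front unrounded lax vowel), /ɔ/ (mid back rounded lax vowel), /ʌ/ (mid back unrounded lax vowel) satisfy every feature; every other segment in the inventory fails at least one.

o, e, ɛ, ɔ, ʌ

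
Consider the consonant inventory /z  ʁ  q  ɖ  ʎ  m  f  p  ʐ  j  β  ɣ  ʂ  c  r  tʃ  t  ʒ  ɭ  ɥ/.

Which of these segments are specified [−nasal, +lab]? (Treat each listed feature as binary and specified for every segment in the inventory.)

First, the [−nasal] segments are /z, ʁ, q, ɖ, ʎ, f, p, ʐ, j, β, ɣ, ʂ, c, r, tʃ, t, ʒ, ɭ, ɥ/.
Then [+labial] leaves /f, p, β, ɥ/.

f, p, β, ɥ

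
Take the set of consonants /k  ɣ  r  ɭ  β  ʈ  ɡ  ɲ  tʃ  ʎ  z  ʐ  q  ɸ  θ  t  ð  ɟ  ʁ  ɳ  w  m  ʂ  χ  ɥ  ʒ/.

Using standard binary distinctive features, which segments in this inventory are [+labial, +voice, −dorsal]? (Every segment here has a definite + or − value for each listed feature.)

β, m

Eliminate segments failing any feature: /k, ɣ, r, ɭ, ʈ, ɡ, ɲ, tʃ, ʎ, z, ʐ, q, θ, t, ð, ɟ, ʁ, ɳ, ʂ, χ, ʒ/ are [−labial]; /ɸ/ is [−voice]; /w, ɥ/ are [+dorsal]. The remaining /β, m/ satisfy [+labial], [+voice], [−dorsal].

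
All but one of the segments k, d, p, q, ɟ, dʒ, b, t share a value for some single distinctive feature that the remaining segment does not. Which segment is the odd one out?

dʒ

The remaining segments after removing /dʒ/ share [-delayed release]; /dʒ/ (voiced postalveolar affricate) is [+delayed release]. For every other candidate removal, the leftover set fails to share any single feature value that the removed segment lacks.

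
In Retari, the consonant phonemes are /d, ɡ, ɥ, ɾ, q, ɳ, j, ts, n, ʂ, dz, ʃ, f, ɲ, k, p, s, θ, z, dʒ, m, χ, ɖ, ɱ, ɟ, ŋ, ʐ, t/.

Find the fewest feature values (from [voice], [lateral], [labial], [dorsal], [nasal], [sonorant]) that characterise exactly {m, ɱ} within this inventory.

Every target segment is [+nasal], [+labial]; each remaining inventory member fails at least one of these. Each conjunct is needed — [+labial] alone would also admit /ɥ, f, p/; [+nasal] alone would also admit /ɳ, n, ɲ, ŋ/ — and no other single listed feature has exactly this extension, so two is the minimum.

[+nasal, +labial]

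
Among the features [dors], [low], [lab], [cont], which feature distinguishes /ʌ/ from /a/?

[low]

/ʌ/ (mid back unrounded lax vowel) and /a/ (low unrounded vowel) agree on [+dorsal], [−labial], [+continuant]. They differ on [low] (/ʌ/ [−], /a/ [+]).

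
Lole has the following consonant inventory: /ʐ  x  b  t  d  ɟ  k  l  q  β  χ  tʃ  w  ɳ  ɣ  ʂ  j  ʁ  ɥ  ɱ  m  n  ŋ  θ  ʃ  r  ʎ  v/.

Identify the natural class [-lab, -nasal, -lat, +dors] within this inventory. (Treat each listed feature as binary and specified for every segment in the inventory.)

x, ɟ, k, q, χ, ɣ, j, ʁ

First, the [-labial] segments are /ʐ, x, t, d, ɟ, k, l, q, χ, tʃ, ɳ, ɣ, ʂ, j, ʁ, n, ŋ, θ, ʃ, r, ʎ/.
Among these, [-nasal] gives /ʐ, x, t, d, ɟ, k, l, q, χ, tʃ, ɣ, ʂ, j, ʁ, θ, ʃ, r, ʎ/.
Of those, [-lateral] gives /ʐ, x, t, d, ɟ, k, q, χ, tʃ, ɣ, ʂ, j, ʁ, θ, ʃ, r/.
Within that set, [+dorsal] leaves /x, ɟ, k, q, χ, ɣ, j, ʁ/.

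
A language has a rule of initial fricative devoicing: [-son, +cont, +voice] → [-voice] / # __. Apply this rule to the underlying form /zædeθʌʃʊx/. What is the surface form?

[sædeθʌʃʊx]

The only segment in the rule's environment that also matches [-son, +cont, +voice] is /z/. Applying [-voice] turns the voiced alveolar fricative into /s/ (voiceless alveolar fricative), giving [sædeθʌʃʊx].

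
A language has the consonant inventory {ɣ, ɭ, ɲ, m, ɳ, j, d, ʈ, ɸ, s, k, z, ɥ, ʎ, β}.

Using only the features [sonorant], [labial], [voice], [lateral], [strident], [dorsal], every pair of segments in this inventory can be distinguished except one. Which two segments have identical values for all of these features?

j, ɲ

On the given features, /j/ and /ɲ/ have an identical profile: [+sonorant], [-labial], [+voice], [-lateral], [-strident], [+dorsal]. No other two segments in the inventory coincide on all 6 features. (They do differ in [nasal] and [continuant], which are not among the given features.)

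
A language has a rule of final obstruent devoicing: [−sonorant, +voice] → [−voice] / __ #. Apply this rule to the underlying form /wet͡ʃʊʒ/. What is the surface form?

The only segment in the rule's environment that also matches [−sonorant, +voice] is /ʒ/. Applying [−voice] turns the voiced postalveolar fricative into /ʃ/ (voiceless postalveolar fricative), giving [wet͡ʃʊʃ].

[wet͡ʃʊʃ]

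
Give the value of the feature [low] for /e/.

/e/ is the mid front unrounded tense vowel, hence [−low].

[−low]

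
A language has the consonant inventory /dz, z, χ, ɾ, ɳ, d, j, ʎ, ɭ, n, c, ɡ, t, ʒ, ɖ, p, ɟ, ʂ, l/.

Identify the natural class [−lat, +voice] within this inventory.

dz, z, ɾ, ɳ, d, j, n, ɡ, ʒ, ɖ, ɟ

Eliminate segments failing any feature: /χ, c, t, p, ʂ/ are [−voice]; /ʎ, ɭ, l/ are [+lateral]. The remaining /dz, z, ɾ, ɳ, d, j, n, ɡ, ʒ, ɖ, ɟ/ satisfy [−lateral], [+voice].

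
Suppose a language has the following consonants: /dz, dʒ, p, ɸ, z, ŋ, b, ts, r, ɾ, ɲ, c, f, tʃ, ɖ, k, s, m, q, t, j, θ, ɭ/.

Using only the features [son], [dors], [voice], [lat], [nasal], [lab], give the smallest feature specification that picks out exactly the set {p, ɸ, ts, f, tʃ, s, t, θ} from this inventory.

/p, ɸ, ts, f, tʃ, s, t, θ/ are all [-voice], [-dorsal], and no other segment in the inventory matches both values. Dropping any one of them over-generates: [-dorsal] alone would also admit /dz, dʒ, z, b, …/; [-voice] alone would also admit /c, k, q/. No other single listed feature picks out exactly this set either, so fewer than two features will not do.

[-voice, -dors]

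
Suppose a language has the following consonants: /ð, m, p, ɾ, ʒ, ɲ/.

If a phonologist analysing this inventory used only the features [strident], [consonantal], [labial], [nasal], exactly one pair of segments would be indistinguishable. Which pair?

ɾ, ð

Both /ɾ/ and /ð/ are [-strident], [+consonantal], [-labial], [-nasal]. Since the list omits [sonorant] — which does distinguish the alveolar tap from the voiced dental fricative — this pair collapses; all other pairs remain distinct.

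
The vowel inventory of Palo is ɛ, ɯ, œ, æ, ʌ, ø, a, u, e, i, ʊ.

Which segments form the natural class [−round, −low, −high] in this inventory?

The [−round] segments are /ɛ, ɯ, æ, ʌ, a, e, i/.
Within that set, [−low] gives /ɛ, ɯ, ʌ, e, i/.
Intersecting with [−high] leaves /ɛ, ʌ, e/.

ɛ, ʌ, e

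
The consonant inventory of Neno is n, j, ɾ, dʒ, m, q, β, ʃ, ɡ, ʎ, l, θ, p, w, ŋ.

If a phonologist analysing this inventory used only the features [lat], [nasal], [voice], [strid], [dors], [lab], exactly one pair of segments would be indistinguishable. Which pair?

ɡ, j

On the given features, /ɡ/ and /j/ have an identical profile: [−lateral], [−nasal], [+voice], [−strident], [+dorsal], [−labial]. No other two segments in the inventory coincide on all 6 features. (They do differ in [sonorant], [continuant] and [back], which are not among the given features.)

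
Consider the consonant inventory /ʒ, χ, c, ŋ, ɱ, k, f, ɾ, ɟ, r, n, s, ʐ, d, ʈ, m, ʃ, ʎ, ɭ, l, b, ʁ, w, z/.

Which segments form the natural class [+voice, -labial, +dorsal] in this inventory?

ŋ, ɟ, ʎ, ʁ

First, the [+voice] segments are /ʒ, ŋ, ɱ, ɾ, ɟ, r, n, ʐ, d, m, ʎ, ɭ, l, b, ʁ, w, z/.
Among these, [-labial] gives /ʒ, ŋ, ɾ, ɟ, r, n, ʐ, d, ʎ, ɭ, l, ʁ, z/.
Intersecting with [+dorsal] leaves /ŋ, ɟ, ʎ, ʁ/.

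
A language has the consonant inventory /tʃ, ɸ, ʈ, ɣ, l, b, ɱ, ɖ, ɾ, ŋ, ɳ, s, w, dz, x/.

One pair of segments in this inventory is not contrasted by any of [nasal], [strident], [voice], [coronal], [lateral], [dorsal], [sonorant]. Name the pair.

tʃ, s

On the given features, /tʃ/ and /s/ have an identical profile: [−nasal], [+strident], [−voice], [+coronal], [−lateral], [−dorsal], [−sonorant]. No other two segments in the inventory coincide on all 7 features. (They do differ in [continuant], [anterior] and [distributed], which are not among the given features.)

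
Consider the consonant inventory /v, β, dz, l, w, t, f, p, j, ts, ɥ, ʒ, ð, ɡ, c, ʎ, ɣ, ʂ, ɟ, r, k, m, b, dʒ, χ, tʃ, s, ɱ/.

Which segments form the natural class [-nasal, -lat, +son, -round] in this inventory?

Eliminate segments failing any feature: /v, β, dz, t, f, p, ts, ʒ, ð, ɡ, c, ɣ, ʂ, ɟ, k, b, dʒ, χ, tʃ, s/ are [-sonorant]; /l, ʎ/ are [+lateral]; /w, ɥ/ are [+round]; /m, ɱ/ are [+nasal]. The remaining /j, r/ satisfy [-nasal], [-lateral], [+sonorant], [-round].

j, r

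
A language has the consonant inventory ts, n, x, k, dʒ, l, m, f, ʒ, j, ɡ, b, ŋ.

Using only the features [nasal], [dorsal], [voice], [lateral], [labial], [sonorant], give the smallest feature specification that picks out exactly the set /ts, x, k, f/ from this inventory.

/ts, x, k, f/ are exactly the [−voice] segments in the inventory, so a single feature suffices.

[−voice]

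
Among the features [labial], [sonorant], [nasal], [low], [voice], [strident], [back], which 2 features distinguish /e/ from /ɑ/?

[low], [back]

The two segments share [−labial], [+sonorant], [−nasal], [+voice], [−strident]. The only features from the list on which they differ: /e/ is [−low] while /ɑ/ is [+low]; /e/ is [−back] while /ɑ/ is [+back].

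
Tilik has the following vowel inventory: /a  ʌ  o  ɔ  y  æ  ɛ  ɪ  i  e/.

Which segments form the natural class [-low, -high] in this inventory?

ʌ, o, ɔ, ɛ, e

Eliminate segments failing any feature: /a, æ/ are [+low]; /y, ɪ, i/ are [+high]. The remaining /ʌ, o, ɔ, ɛ, e/ satisfy [-low], [-high].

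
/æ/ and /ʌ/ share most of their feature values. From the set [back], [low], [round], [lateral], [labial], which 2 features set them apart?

/æ/ (low front unrounded vowel) and /ʌ/ (mid back unrounded lax vowel) agree on [−round], [−lateral], [−labial]. They differ on [low] (/æ/ [+], /ʌ/ [−]), [back] (/æ/ [−], /ʌ/ [+]).

[low], [back]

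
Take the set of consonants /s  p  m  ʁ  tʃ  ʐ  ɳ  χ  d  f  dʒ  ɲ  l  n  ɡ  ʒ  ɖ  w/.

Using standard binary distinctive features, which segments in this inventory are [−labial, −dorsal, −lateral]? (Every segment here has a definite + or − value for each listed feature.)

s, tʃ, ʐ, ɳ, d, dʒ, n, ʒ, ɖ

The [−labial] segments are /s, ʁ, tʃ, ʐ, ɳ, χ, d, dʒ, ɲ, l, n, ɡ, ʒ, ɖ/.
Within that set, [−dorsal] gives /s, tʃ, ʐ, ɳ, d, dʒ, l, n, ʒ, ɖ/.
Among these, [−lateral] leaves /s, tʃ, ʐ, ɳ, d, dʒ, n, ʒ, ɖ/.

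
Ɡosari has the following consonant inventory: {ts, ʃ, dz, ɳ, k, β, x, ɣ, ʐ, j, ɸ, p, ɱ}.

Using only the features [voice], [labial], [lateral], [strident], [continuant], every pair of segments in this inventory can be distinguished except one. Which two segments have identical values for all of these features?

/j/ (palatal glide) and /ɣ/ (voiced velar fricative) are both [+voice], [−labial], [−lateral], [−strident], [+continuant], so none of the listed features separates them. (They do differ in [sonorant] and [back], which are not among the given features.) Every other pair in the inventory differs on at least one listed feature.

j, ɣ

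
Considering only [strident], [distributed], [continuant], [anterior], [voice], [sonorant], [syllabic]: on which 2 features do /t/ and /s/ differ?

[continuant], [strident]

/t/ is the voiceless alveolar stop and /s/ is the voiceless alveolar fricative. Both are [-distributed], [+anterior], [-voice], [-sonorant], [-syllabic]. /t/ is [-continuant] while /s/ is [+continuant]; /t/ is [-strident] while /s/ is [+strident], so the distinguishing features are [continuant], [strident].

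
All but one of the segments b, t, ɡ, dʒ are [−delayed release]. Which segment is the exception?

dʒ

/dʒ/ is the voiced postalveolar affricate, which is [+delayed release]; the rest — /ɡ, t, b/ — are [−delayed release].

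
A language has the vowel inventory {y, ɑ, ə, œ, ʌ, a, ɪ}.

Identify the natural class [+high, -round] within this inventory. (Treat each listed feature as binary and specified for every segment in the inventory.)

Checking each segment against [+high], [-round]: /ɪ/ (high front unrounded lax vowel) satisfies every feature; every other segment in the inventory fails at least one.

ɪ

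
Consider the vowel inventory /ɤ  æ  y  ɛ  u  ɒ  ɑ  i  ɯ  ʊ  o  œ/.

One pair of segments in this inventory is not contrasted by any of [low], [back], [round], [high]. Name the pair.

ʊ, u

Both /ʊ/ and /u/ are [-low], [+back], [+round], [+high]. Since the list omits [tense] — which does distinguish the high back rounded lax vowel from the high back rounded tense vowel — this pair collapses; all other pairs remain distinct.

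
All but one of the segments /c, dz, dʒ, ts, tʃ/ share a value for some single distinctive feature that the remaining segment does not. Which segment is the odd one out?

c

/ts, dz, tʃ, dʒ/ are all [+delayed release], but /c/ (voiceless palatal stop) is [-delayed release]. No other single segment can be removed to leave a set sharing one feature value that the removed segment lacks, so /c/ is the odd one out.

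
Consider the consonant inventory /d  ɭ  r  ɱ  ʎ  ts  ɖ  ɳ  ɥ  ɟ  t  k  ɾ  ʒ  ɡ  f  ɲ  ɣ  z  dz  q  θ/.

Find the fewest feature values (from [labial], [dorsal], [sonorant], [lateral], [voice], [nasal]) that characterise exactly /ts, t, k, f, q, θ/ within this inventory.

/ts, t, k, f, q, θ/ are exactly the [−voice] segments in the inventory, so a single feature suffices.

[−voice]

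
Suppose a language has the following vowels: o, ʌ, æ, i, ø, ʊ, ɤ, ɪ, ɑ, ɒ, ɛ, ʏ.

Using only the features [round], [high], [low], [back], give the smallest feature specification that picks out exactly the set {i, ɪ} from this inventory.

Every target segment is [+high], [-round]; each remaining inventory member fails at least one of these. Each conjunct is needed — [-round] alone would also admit /ʌ, æ, ɤ, ɑ, …/; [+high] alone would also admit /ʊ, ʏ/ — and no other single listed feature has exactly this extension, so two is the minimum.

[+high, -round]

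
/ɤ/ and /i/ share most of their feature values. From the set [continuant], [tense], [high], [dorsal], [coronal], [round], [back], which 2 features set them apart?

[high], [back]

/ɤ/ (mid back unrounded tense vowel) and /i/ (high front unrounded tense vowel) agree on [+continuant], [+tense], [+dorsal], [-coronal], [-round]. They differ on [high] (/ɤ/ [-], /i/ [+]), [back] (/ɤ/ [+], /i/ [-]).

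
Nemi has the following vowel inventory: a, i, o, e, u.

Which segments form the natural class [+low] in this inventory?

a

The [+low] segments here are /a/; the remaining /i, o, e, u/ are [−low].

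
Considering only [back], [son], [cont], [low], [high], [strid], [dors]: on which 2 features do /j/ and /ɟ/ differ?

[sonorant], [continuant]

The two segments share [−back], [−low], [+high], [−strident], [+dorsal]. The only features from the list on which they differ: /j/ is [+sonorant] while /ɟ/ is [−sonorant]; /j/ is [+continuant] while /ɟ/ is [−continuant].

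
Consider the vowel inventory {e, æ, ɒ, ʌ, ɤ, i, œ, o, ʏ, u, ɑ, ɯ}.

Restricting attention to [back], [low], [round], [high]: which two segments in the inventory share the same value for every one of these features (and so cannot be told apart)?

ɤ, ʌ

Both /ɤ/ and /ʌ/ are [+back], [-low], [-round], [-high]. Since the list omits [tense] — which does distinguish the mid back unrounded tense vowel from the mid back unrounded lax vowel — this pair collapses; all other pairs remain distinct.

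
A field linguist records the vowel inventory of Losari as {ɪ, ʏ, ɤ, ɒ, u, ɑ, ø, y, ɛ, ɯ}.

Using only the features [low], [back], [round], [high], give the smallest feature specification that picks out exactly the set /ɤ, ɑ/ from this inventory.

[-high, +back, -round]

The class [-high], [+back], [-round] has exactly /ɤ, ɑ/ as its extension in this inventory. No smaller conjunction from the listed features achieves this: [+back, -round] alone would also admit /ɯ/; [-high, -round] alone would also admit /ɛ/; [-high, +back] alone would also admit /ɒ/; and checking the remaining two-feature bundles turns up none with this extension.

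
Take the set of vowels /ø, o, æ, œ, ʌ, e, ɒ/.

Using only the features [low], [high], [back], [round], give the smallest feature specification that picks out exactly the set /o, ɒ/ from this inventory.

[+back, +round]

/o, ɒ/ are all [+back], [+round], and no other segment in the inventory matches both values. Dropping any one of them over-generates: [+round] alone would also admit /ø, œ/; [+back] alone would also admit /ʌ/. No other single listed feature picks out exactly this set either, so fewer than two features will not do.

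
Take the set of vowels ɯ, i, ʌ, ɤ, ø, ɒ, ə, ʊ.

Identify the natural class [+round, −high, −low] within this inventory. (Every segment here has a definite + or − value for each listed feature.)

Checking each segment against [+round], [−high], [−low]: /ø/ (mid front rounded tense vowel) satisfies every feature; every other segment in the inventory fails at least one.

ø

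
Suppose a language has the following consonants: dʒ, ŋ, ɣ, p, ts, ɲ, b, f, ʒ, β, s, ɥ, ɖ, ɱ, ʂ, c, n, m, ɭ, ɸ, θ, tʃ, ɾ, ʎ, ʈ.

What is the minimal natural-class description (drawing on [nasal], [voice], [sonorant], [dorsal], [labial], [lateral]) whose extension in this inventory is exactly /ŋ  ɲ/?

[+nasal, +dorsal]

/ŋ, ɲ/ are all [+nasal], [+dorsal], and no other segment in the inventory matches both values. Dropping any one of them over-generates: [+dorsal] alone would also admit /ɣ, ɥ, c, ʎ/; [+nasal] alone would also admit /ɱ, n, m/. No other single listed feature picks out exactly this set either, so fewer than two features will not do.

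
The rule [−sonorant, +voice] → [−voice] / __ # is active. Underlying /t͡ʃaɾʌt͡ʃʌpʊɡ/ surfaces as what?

The only segment in the rule's environment that also matches [−sonorant, +voice] is /ɡ/. Applying [−voice] turns the voiced velar stop into /k/ (voiceless velar stop), giving [t͡ʃaɾʌt͡ʃʌpʊk].

[t͡ʃaɾʌt͡ʃʌpʊk]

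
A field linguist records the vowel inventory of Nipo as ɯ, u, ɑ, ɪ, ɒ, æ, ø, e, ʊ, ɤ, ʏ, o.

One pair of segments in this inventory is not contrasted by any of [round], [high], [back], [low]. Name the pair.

Both /u/ and /ʊ/ are [+round], [+high], [+back], [-low]. Since the list omits [tense] — which does distinguish the high back rounded tense vowel from the high back rounded lax vowel — this pair collapses; all other pairs remain distinct.

u, ʊ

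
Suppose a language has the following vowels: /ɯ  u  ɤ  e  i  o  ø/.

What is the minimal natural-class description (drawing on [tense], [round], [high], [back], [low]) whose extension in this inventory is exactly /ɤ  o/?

[−high, +back]

Every target segment is [−high], [+back]; each remaining inventory member fails at least one of these. Each conjunct is needed — [+back] alone would also admit /ɯ, u/; [−high] alone would also admit /e, ø/ — and no other single listed feature has exactly this extension, so two is the minimum.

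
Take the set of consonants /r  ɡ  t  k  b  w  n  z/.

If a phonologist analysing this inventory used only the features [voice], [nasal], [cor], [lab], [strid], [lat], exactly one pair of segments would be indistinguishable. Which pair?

On the given features, /w/ and /b/ have an identical profile: [+voice], [−nasal], [−coronal], [+labial], [−strident], [−lateral]. No other two segments in the inventory coincide on all 6 features. (They do differ in [sonorant], [continuant], [round] and [dorsal], which are not among the given features.)

w, b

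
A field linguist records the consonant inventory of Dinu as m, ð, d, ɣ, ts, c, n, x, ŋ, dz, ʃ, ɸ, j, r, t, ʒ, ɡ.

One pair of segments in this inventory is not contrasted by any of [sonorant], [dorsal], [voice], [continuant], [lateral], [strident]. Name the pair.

On the given features, /m/ and /n/ have an identical profile: [+sonorant], [−dorsal], [+voice], [−continuant], [−lateral], [−strident]. No other two segments in the inventory coincide on all 6 features. (They do differ in [labial] and [coronal], which are not among the given features.)

m, n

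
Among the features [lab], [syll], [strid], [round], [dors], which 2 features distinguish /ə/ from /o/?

/ə/ (mid central vowel (schwa)) and /o/ (mid back rounded tense vowel) agree on [+syllabic], [-strident], [+dorsal]. They differ on [labial] (/ə/ [-], /o/ [+]), [round] (/ə/ [-], /o/ [+]).

[labial], [round]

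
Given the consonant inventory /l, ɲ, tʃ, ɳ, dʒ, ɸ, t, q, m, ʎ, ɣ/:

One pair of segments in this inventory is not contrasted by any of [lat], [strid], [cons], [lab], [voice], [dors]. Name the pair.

On the given features, /ɣ/ and /ɲ/ have an identical profile: [-lateral], [-strident], [+consonantal], [-labial], [+voice], [+dorsal]. No other two segments in the inventory coincide on all 6 features. (They do differ in [sonorant], [nasal], [continuant] and [back], which are not among the given features.)

ɣ, ɲ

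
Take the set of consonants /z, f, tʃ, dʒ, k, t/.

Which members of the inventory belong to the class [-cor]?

f, k

The [-coronal] segments here are /f, k/; the remaining /z, tʃ, dʒ, t/ are [+coronal].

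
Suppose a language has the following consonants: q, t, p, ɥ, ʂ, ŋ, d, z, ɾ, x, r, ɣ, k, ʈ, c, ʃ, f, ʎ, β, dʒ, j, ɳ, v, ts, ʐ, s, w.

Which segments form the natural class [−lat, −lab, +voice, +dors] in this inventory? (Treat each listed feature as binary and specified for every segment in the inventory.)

Among the inventory, the [−lateral] segments are /q, t, p, ɥ, ʂ, ŋ, d, z, ɾ, x, r, ɣ, k, ʈ, c, ʃ, f, β, dʒ, j, ɳ, v, ts, ʐ, s, w/.
Of those, [−labial] gives /q, t, ʂ, ŋ, d, z, ɾ, x, r, ɣ, k, ʈ, c, ʃ, dʒ, j, ɳ, ts, ʐ, s/.
Then [+voice] gives /ŋ, d, z, ɾ, r, ɣ, dʒ, j, ɳ, ʐ/.
Intersecting with [+dorsal] leaves /ŋ, ɣ, j/.

ŋ, ɣ, j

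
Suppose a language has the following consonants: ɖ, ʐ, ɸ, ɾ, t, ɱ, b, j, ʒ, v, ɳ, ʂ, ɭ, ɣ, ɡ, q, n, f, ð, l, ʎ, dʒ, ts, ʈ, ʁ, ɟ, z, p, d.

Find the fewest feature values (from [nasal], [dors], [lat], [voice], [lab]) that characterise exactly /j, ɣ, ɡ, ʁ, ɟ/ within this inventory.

[+voice, -lat, +dors]

/j, ɣ, ɡ, ʁ, ɟ/ are all [+voice], [-lateral], [+dorsal], and no other segment in the inventory matches all three values. Dropping any one of them over-generates: [-lateral, +dorsal] alone would also admit /q/; [+voice, +dorsal] alone would also admit /ʎ/; [+voice, -lateral] alone would also admit /ɖ, ʐ, ɾ, ɱ, …/. No other combination of two listed features picks out exactly this set either, so fewer than three features will not do.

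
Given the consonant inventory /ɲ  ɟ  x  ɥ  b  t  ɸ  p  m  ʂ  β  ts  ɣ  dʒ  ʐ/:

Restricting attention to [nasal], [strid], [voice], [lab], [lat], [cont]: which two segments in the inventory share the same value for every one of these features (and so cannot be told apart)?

/β/ (voiced bilabial fricative) and /ɥ/ (labial-palatal glide) are both [-nasal], [-strident], [+voice], [+labial], [-lateral], [+continuant], so none of the listed features separates them. (They do differ in [sonorant], [round] and [dorsal], which are not among the given features.) Every other pair in the inventory differs on at least one listed feature.

β, ɥ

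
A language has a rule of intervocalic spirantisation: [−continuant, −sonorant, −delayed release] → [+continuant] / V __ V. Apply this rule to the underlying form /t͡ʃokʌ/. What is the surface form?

[t͡ʃoxʌ]

/k/ satisfies [−continuant, −sonorant, −delayed release] and sits in V __ V. The [+continuant] counterpart of the voiceless velar stop is /x/. Other segments in /t͡ʃokʌ/ either fail the structural description or are not in the environment, so the surface form is [t͡ʃoxʌ].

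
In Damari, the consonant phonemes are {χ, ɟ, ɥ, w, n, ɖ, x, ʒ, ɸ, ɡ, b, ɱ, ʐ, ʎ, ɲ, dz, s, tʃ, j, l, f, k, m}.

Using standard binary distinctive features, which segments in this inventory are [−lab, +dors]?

Eliminate segments failing any feature: /ɥ, w, ɸ, b, ɱ, f, m/ are [+labial]; /n, ɖ, ʒ, ʐ, dz, s, tʃ, l/ are [−dorsal]. The remaining /χ, ɟ, x, ɡ, ʎ, ɲ, j, k/ satisfy [−labial], [+dorsal].

χ, ɟ, x, ɡ, ʎ, ɲ, j, k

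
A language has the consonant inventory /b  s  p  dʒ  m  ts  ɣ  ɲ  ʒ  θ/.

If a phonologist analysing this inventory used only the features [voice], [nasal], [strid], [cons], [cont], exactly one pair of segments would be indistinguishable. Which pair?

Both /ɲ/ and /m/ are [+voice], [+nasal], [-strident], [+consonantal], [-continuant]. Since the list omits [labial] and [dorsal] — which do distinguish the palatal nasal from the bilabial nasal — this pair collapses; all other pairs remain distinct.

ɲ, m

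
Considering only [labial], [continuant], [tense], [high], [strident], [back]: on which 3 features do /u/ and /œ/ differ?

[high], [back], [tense]

/u/ (high back rounded tense vowel) and /œ/ (mid front rounded lax vowel) agree on [+labial], [+continuant], [-strident]. They differ on [high] (/u/ [+], /œ/ [-]), [back] (/u/ [+], /œ/ [-]), [tense] (/u/ [+], /œ/ [-]).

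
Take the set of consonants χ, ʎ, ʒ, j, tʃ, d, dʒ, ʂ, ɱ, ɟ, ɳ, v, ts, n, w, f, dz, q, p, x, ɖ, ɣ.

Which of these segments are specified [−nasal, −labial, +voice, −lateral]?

ʒ, j, d, dʒ, ɟ, dz, ɖ, ɣ

First, the [−nasal] segments are /χ, ʎ, ʒ, j, tʃ, d, dʒ, ʂ, ɟ, v, ts, w, f, dz, q, p, x, ɖ, ɣ/.
Intersecting with [−labial] gives /χ, ʎ, ʒ, j, tʃ, d, dʒ, ʂ, ɟ, ts, dz, q, x, ɖ, ɣ/.
Then [+voice] gives /ʎ, ʒ, j, d, dʒ, ɟ, dz, ɖ, ɣ/.
Intersecting with [−lateral] leaves /ʒ, j, d, dʒ, ɟ, dz, ɖ, ɣ/.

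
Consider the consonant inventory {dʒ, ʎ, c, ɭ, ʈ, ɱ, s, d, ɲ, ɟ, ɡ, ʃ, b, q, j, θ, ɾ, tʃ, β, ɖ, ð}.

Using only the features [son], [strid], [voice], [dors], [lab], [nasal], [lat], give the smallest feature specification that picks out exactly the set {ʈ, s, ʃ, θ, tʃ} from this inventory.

[−voice, −dors]

The class [−voice], [−dorsal] has exactly /ʈ, s, ʃ, θ, tʃ/ as its extension in this inventory. No smaller conjunction from the listed features achieves this: [−dorsal] alone would also admit /dʒ, ɭ, ɱ, d, …/; [−voice] alone would also admit /c, q/; and checking the remaining single features turns up none with this extension.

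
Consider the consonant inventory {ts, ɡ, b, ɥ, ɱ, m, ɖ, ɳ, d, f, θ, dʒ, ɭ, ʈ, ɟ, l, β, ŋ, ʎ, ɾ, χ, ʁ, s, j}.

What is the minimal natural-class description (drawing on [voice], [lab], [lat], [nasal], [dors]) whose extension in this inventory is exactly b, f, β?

Every target segment is [−nasal], [+labial], [−dorsal]; each remaining inventory member fails at least one of these. Each conjunct is needed — [+labial, −dorsal] alone would also admit /ɱ, m/; [−nasal, −dorsal] alone would also admit /ts, ɖ, d, θ, …/; [−nasal, +labial] alone would also admit /ɥ/ — and no other combination of two listed features has exactly this extension, so three is the minimum.

[−nasal, +lab, −dors]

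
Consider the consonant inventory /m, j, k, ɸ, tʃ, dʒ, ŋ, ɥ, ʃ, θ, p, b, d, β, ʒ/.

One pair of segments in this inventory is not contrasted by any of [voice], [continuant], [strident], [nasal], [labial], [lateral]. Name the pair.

On the given features, /β/ and /ɥ/ have an identical profile: [+voice], [+continuant], [−strident], [−nasal], [+labial], [−lateral]. No other two segments in the inventory coincide on all 6 features. (They do differ in [sonorant], [round] and [dorsal], which are not among the given features.)

β, ɥ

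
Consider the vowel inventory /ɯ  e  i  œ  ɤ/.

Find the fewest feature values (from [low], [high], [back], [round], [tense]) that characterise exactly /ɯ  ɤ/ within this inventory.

Every target segment is [+back] and no other inventory member is, so one feature is enough.

[+back]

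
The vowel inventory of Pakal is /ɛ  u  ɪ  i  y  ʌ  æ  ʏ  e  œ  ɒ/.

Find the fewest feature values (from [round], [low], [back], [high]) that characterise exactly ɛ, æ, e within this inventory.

[-high, -back, -round]

The class [-high], [-back], [-round] has exactly /ɛ, æ, e/ as its extension in this inventory. No smaller conjunction from the listed features achieves this: [-back, -round] alone would also admit /ɪ, i/; [-high, -round] alone would also admit /ʌ/; [-high, -back] alone would also admit /œ/; and checking the remaining two-feature bundles turns up none with this extension.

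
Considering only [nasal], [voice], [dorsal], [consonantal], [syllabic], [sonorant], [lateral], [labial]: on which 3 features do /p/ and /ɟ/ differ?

/p/ is the voiceless bilabial stop and /ɟ/ is the voiced palatal stop. Both are [−nasal], [+consonantal], [−syllabic], [−sonorant], [−lateral]. /p/ is [−voice] while /ɟ/ is [+voice]; /p/ is [+labial] while /ɟ/ is [−labial]; /p/ is [−dorsal] while /ɟ/ is [+dorsal], so the distinguishing features are [voice], [labial], [dorsal].

[voice], [labial], [dorsal]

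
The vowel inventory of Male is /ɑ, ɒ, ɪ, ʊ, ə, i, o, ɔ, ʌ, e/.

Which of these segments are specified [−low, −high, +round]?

First, the [−low] segments are /ɪ, ʊ, ə, i, o, ɔ, ʌ, e/.
Then [−high] gives /ə, o, ɔ, ʌ, e/.
Among these, [+round] leaves /o, ɔ/.

o, ɔ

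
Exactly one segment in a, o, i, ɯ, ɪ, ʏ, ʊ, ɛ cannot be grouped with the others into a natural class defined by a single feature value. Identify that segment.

a

/ʏ, ɛ, ɪ, ʊ, i, o, ɯ/ are all [-low], but /a/ (low unrounded vowel) is [+low]. No other single segment can be removed to leave a set sharing one feature value that the removed segment lacks, so /a/ is the odd one out.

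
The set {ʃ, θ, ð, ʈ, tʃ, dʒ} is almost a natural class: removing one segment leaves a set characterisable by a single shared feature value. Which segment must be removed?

ʈ

[distributed] groups all but one: /dʒ, θ, tʃ, ð, ʃ/ share [+distributed] while /ʈ/ (voiceless retroflex stop) alone is [−distributed]. Removing any other segment would not leave a single-feature class that excludes it.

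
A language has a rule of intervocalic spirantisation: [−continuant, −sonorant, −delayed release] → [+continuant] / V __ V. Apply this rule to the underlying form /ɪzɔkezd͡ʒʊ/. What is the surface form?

[ɪzɔxezd͡ʒʊ]

Only /k/ occurs between two vowels (/ɔ/ __ /e/) and matches the structural description. It is a voiceless velar stop, so [−continuant, −sonorant, −delayed release] holds; changing it to [+continuant] with all other features held fixed yields /x/ (voiceless velar fricative). No other segment meets both the structural description and the environment, so the output is [ɪzɔxezd͡ʒʊ].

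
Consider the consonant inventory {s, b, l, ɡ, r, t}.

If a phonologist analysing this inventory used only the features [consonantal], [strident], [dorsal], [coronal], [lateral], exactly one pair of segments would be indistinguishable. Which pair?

t, r

On the given features, /t/ and /r/ have an identical profile: [+consonantal], [−strident], [−dorsal], [+coronal], [−lateral]. No other two segments in the inventory coincide on all 5 features. (They do differ in [sonorant], [voice] and [continuant], which are not among the given features.)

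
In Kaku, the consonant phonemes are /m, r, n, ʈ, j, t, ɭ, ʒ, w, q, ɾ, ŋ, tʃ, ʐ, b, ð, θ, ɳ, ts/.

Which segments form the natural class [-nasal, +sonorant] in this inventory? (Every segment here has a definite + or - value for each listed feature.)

Eliminate segments failing any feature: /m, n, ŋ, ɳ/ are [+nasal]; /ʈ, t, ʒ, q, tʃ, ʐ, b, ð, θ, ts/ are [-sonorant]. The remaining /r, j, ɭ, w, ɾ/ satisfy [-nasal], [+sonorant].

r, j, ɭ, w, ɾ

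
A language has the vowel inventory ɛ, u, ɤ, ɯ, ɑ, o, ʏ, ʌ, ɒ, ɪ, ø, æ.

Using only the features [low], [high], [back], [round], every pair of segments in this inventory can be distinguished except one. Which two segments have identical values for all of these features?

ɤ, ʌ

/ɤ/ (mid back unrounded tense vowel) and /ʌ/ (mid back unrounded lax vowel) are both [-low], [-high], [+back], [-round], so none of the listed features separates them. (They do differ in [tense], which is not among the given features.) Every other pair in the inventory differs on at least one listed feature.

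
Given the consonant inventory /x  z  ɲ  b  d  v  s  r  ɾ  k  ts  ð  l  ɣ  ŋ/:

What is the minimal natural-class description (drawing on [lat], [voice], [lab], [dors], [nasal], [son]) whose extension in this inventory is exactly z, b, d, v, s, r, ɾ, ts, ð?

/z, b, d, v, s, r, ɾ, ts, ð/ are all [−lateral], [−dorsal], and no other segment in the inventory matches both values. Dropping any one of them over-generates: [−dorsal] alone would also admit /l/; [−lateral] alone would also admit /x, ɲ, k, ɣ, …/. No other single listed feature picks out exactly this set either, so fewer than two features will not do.

[−lat, −dors]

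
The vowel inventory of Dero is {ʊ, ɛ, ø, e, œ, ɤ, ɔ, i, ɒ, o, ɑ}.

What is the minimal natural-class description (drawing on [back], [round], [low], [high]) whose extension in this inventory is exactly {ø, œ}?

[−back, +round]

/ø, œ/ are all [−back], [+round], and no other segment in the inventory matches both values. Dropping any one of them over-generates: [+round] alone would also admit /ʊ, ɔ, ɒ, o/; [−back] alone would also admit /ɛ, e, i/. No other single listed feature picks out exactly this set either, so fewer than two features will not do.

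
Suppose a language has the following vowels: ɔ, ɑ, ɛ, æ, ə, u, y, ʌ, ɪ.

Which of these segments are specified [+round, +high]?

Among the inventory, the [+round] segments are /ɔ, u, y/.
Within that set, [+high] leaves /u, y/.

u, y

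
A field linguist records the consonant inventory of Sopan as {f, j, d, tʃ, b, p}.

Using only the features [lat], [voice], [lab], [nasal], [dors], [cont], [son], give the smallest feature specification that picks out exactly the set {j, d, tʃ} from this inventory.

[-lab]

/j, d, tʃ/ are exactly the [-labial] segments in the inventory, so a single feature suffices.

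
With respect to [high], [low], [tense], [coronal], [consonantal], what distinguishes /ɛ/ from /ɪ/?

[high]

/ɛ/ (mid front unrounded lax vowel) and /ɪ/ (high front unrounded lax vowel) agree on [−low], [−tense], [−coronal], [−consonantal]. They differ on [high] (/ɛ/ [−], /ɪ/ [+]).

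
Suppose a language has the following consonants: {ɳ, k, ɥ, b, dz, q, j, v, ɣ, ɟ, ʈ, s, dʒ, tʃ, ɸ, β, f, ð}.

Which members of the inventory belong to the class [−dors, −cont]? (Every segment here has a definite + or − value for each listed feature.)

ɳ, b, dz, ʈ, dʒ, tʃ

Among the inventory, the [−dorsal] segments are /ɳ, b, dz, v, ʈ, s, dʒ, tʃ, ɸ, β, f, ð/.
Within that set, [−continuant] leaves /ɳ, b, dz, ʈ, dʒ, tʃ/.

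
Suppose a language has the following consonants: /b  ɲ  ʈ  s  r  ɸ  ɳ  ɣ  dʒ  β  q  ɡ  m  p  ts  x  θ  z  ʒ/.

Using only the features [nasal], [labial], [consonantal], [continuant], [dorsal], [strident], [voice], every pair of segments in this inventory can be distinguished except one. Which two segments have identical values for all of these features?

z, ʒ

/z/ (voiced alveolar fricative) and /ʒ/ (voiced postalveolar fricative) are both [−nasal], [−labial], [+consonantal], [+continuant], [−dorsal], [+strident], [+voice], so none of the listed features separates them. (They do differ in [anterior] and [distributed], which are not among the given features.) Every other pair in the inventory differs on at least one listed feature.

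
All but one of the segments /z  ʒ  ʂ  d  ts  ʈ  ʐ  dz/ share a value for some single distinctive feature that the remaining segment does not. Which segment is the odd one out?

/ʐ, d, z, ʈ, ʂ, dz, ts/ are all [−distributed], but /ʒ/ (voiced postalveolar fricative) is [+distributed]. No other single segment can be removed to leave a set sharing one feature value that the removed segment lacks, so /ʒ/ is the odd one out.

ʒ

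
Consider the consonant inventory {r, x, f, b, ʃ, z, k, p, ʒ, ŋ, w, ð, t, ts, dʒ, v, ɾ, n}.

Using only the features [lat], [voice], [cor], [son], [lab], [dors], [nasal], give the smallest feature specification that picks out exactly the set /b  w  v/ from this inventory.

The class [+voice], [+labial] has exactly /b, w, v/ as its extension in this inventory. No smaller conjunction from the listed features achieves this: [+labial] alone would also admit /f, p/; [+voice] alone would also admit /r, z, ʒ, ŋ, …/; and checking the remaining single features turns up none with this extension.

[+voice, +lab]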